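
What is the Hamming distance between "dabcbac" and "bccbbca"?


Comparing "dabcbac" and "bccbbca" position by position:
  Position 0: 'd' vs 'b' => differ
  Position 1: 'a' vs 'c' => differ
  Position 2: 'b' vs 'c' => differ
  Position 3: 'c' vs 'b' => differ
  Position 4: 'b' vs 'b' => same
  Position 5: 'a' vs 'c' => differ
  Position 6: 'c' vs 'a' => differ
Total differences (Hamming distance): 6

6


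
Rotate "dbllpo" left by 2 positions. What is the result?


Input: "dbllpo", rotate left by 2
First 2 characters: "db"
Remaining characters: "llpo"
Concatenate remaining + first: "llpo" + "db" = "llpodb"

llpodb


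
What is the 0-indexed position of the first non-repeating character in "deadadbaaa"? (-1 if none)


Input: deadadbaaa
Character frequencies:
  'a': 5
  'b': 1
  'd': 3
  'e': 1
Scanning left to right for freq == 1:
  Position 0 ('d'): freq=3, skip
  Position 1 ('e'): unique! => answer = 1

1


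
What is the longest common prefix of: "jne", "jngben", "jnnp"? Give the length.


Words: jne, jngben, jnnp
  Position 0: all 'j' => match
  Position 1: all 'n' => match
  Position 2: ('e', 'g', 'n') => mismatch, stop
LCP = "jn" (length 2)

2


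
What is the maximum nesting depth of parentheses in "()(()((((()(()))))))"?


Input: "()(()((((()(()))))))"
Tracking depth:
  Position 0 '(': depth becomes 1
  Position 1 ')': depth becomes 0
  Position 2 '(': depth becomes 1
  Position 3 '(': depth becomes 2
  Position 4 ')': depth becomes 1
  Position 5 '(': depth becomes 2
  Position 6 '(': depth becomes 3
  Position 7 '(': depth becomes 4
  Position 8 '(': depth becomes 5
  Position 9 '(': depth becomes 6
  Position 10 ')': depth becomes 5
  Position 11 '(': depth becomes 6
  Position 12 '(': depth becomes 7
  Position 13 ')': depth becomes 6
  Position 14 ')': depth becomes 5
  Position 15 ')': depth becomes 4
  Position 16 ')': depth becomes 3
  Position 17 ')': depth becomes 2
  Position 18 ')': depth becomes 1
  Position 19 ')': depth becomes 0
Maximum depth reached: 7

7


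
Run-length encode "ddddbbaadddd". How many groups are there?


Input: ddddbbaadddd
Scanning for consecutive runs:
  Group 1: 'd' x 4 (positions 0-3)
  Group 2: 'b' x 2 (positions 4-5)
  Group 3: 'a' x 2 (positions 6-7)
  Group 4: 'd' x 4 (positions 8-11)
Total groups: 4

4


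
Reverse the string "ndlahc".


Input: ndlahc
Reading characters right to left:
  Position 5: 'c'
  Position 4: 'h'
  Position 3: 'a'
  Position 2: 'l'
  Position 1: 'd'
  Position 0: 'n'
Reversed: chaldn

chaldn


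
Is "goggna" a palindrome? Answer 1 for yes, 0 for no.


Input: goggna
Reversed: anggog
  Compare pos 0 ('g') with pos 5 ('a'): MISMATCH
  Compare pos 1 ('o') with pos 4 ('n'): MISMATCH
  Compare pos 2 ('g') with pos 3 ('g'): match
Result: not a palindrome

0


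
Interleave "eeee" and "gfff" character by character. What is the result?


Interleaving "eeee" and "gfff":
  Position 0: 'e' from first, 'g' from second => "eg"
  Position 1: 'e' from first, 'f' from second => "ef"
  Position 2: 'e' from first, 'f' from second => "ef"
  Position 3: 'e' from first, 'f' from second => "ef"
Result: egefefef

egefefef


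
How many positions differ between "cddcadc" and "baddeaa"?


Comparing "cddcadc" and "baddeaa" position by position:
  Position 0: 'c' vs 'b' => DIFFER
  Position 1: 'd' vs 'a' => DIFFER
  Position 2: 'd' vs 'd' => same
  Position 3: 'c' vs 'd' => DIFFER
  Position 4: 'a' vs 'e' => DIFFER
  Position 5: 'd' vs 'a' => DIFFER
  Position 6: 'c' vs 'a' => DIFFER
Positions that differ: 6

6


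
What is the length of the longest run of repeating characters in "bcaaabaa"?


Input: "bcaaabaa"
Scanning for longest run:
  Position 1 ('c'): new char, reset run to 1
  Position 2 ('a'): new char, reset run to 1
  Position 3 ('a'): continues run of 'a', length=2
  Position 4 ('a'): continues run of 'a', length=3
  Position 5 ('b'): new char, reset run to 1
  Position 6 ('a'): new char, reset run to 1
  Position 7 ('a'): continues run of 'a', length=2
Longest run: 'a' with length 3

3


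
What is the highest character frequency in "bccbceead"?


Input: bccbceead
Character counts:
  'a': 1
  'b': 2
  'c': 3
  'd': 1
  'e': 2
Maximum frequency: 3

3


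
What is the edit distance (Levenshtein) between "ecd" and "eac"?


Computing edit distance: "ecd" -> "eac"
DP table:
           e    a    c
      0    1    2    3
  e   1    0    1    2
  c   2    1    1    1
  d   3    2    2    2
Edit distance = dp[3][3] = 2

2


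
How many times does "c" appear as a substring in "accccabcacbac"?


Searching for "c" in "accccabcacbac"
Scanning each position:
  Position 0: "a" => no
  Position 1: "c" => MATCH
  Position 2: "c" => MATCH
  Position 3: "c" => MATCH
  Position 4: "c" => MATCH
  Position 5: "a" => no
  Position 6: "b" => no
  Position 7: "c" => MATCH
  Position 8: "a" => no
  Position 9: "c" => MATCH
  Position 10: "b" => no
  Position 11: "a" => no
  Position 12: "c" => MATCH
Total occurrences: 7

7


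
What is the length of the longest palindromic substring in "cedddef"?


Input: "cedddef"
Checking substrings for palindromes:
  [1:6] "eddde" (len 5) => palindrome
  [2:5] "ddd" (len 3) => palindrome
  [2:4] "dd" (len 2) => palindrome
  [3:5] "dd" (len 2) => palindrome
Longest palindromic substring: "eddde" with length 5

5


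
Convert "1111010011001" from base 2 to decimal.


Input: "1111010011001" in base 2
Positional expansion:
  Digit '1' (value 1) x 2^12 = 4096
  Digit '1' (value 1) x 2^11 = 2048
  Digit '1' (value 1) x 2^10 = 1024
  Digit '1' (value 1) x 2^9 = 512
  Digit '0' (value 0) x 2^8 = 0
  Digit '1' (value 1) x 2^7 = 128
  Digit '0' (value 0) x 2^6 = 0
  Digit '0' (value 0) x 2^5 = 0
  Digit '1' (value 1) x 2^4 = 16
  Digit '1' (value 1) x 2^3 = 8
  Digit '0' (value 0) x 2^2 = 0
  Digit '0' (value 0) x 2^1 = 0
  Digit '1' (value 1) x 2^0 = 1
Sum = 7833

7833


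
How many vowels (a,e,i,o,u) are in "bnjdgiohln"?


Input: bnjdgiohln
Checking each character:
  'b' at position 0: consonant
  'n' at position 1: consonant
  'j' at position 2: consonant
  'd' at position 3: consonant
  'g' at position 4: consonant
  'i' at position 5: vowel (running total: 1)
  'o' at position 6: vowel (running total: 2)
  'h' at position 7: consonant
  'l' at position 8: consonant
  'n' at position 9: consonant
Total vowels: 2

2


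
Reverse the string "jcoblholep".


Input: jcoblholep
Reading characters right to left:
  Position 9: 'p'
  Position 8: 'e'
  Position 7: 'l'
  Position 6: 'o'
  Position 5: 'h'
  Position 4: 'l'
  Position 3: 'b'
  Position 2: 'o'
  Position 1: 'c'
  Position 0: 'j'
Reversed: pelohlbocj

pelohlbocj


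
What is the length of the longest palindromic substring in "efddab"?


Input: "efddab"
Checking substrings for palindromes:
  [2:4] "dd" (len 2) => palindrome
Longest palindromic substring: "dd" with length 2

2


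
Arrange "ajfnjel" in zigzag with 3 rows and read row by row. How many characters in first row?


Zigzag "ajfnjel" into 3 rows:
Placing characters:
  'a' => row 0
  'j' => row 1
  'f' => row 2
  'n' => row 1
  'j' => row 0
  'e' => row 1
  'l' => row 2
Rows:
  Row 0: "aj"
  Row 1: "jne"
  Row 2: "fl"
First row length: 2

2


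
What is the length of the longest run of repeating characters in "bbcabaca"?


Input: "bbcabaca"
Scanning for longest run:
  Position 1 ('b'): continues run of 'b', length=2
  Position 2 ('c'): new char, reset run to 1
  Position 3 ('a'): new char, reset run to 1
  Position 4 ('b'): new char, reset run to 1
  Position 5 ('a'): new char, reset run to 1
  Position 6 ('c'): new char, reset run to 1
  Position 7 ('a'): new char, reset run to 1
Longest run: 'b' with length 2

2


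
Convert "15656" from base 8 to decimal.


Input: "15656" in base 8
Positional expansion:
  Digit '1' (value 1) x 8^4 = 4096
  Digit '5' (value 5) x 8^3 = 2560
  Digit '6' (value 6) x 8^2 = 384
  Digit '5' (value 5) x 8^1 = 40
  Digit '6' (value 6) x 8^0 = 6
Sum = 7086

7086


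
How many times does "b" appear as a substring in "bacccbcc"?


Searching for "b" in "bacccbcc"
Scanning each position:
  Position 0: "b" => MATCH
  Position 1: "a" => no
  Position 2: "c" => no
  Position 3: "c" => no
  Position 4: "c" => no
  Position 5: "b" => MATCH
  Position 6: "c" => no
  Position 7: "c" => no
Total occurrences: 2

2


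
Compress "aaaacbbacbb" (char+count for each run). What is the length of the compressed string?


Input: aaaacbbacbb
Runs:
  'a' x 4 => "a4"
  'c' x 1 => "c1"
  'b' x 2 => "b2"
  'a' x 1 => "a1"
  'c' x 1 => "c1"
  'b' x 2 => "b2"
Compressed: "a4c1b2a1c1b2"
Compressed length: 12

12


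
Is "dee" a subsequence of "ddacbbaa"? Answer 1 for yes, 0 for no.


Check if "dee" is a subsequence of "ddacbbaa"
Greedy scan:
  Position 0 ('d'): matches sub[0] = 'd'
  Position 1 ('d'): no match needed
  Position 2 ('a'): no match needed
  Position 3 ('c'): no match needed
  Position 4 ('b'): no match needed
  Position 5 ('b'): no match needed
  Position 6 ('a'): no match needed
  Position 7 ('a'): no match needed
Only matched 1/3 characters => not a subsequence

0


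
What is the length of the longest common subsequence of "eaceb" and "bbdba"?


LCS of "eaceb" and "bbdba"
DP table:
           b    b    d    b    a
      0    0    0    0    0    0
  e   0    0    0    0    0    0
  a   0    0    0    0    0    1
  c   0    0    0    0    0    1
  e   0    0    0    0    0    1
  b   0    1    1    1    1    1
LCS length = dp[5][5] = 1

1


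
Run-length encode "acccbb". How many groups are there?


Input: acccbb
Scanning for consecutive runs:
  Group 1: 'a' x 1 (positions 0-0)
  Group 2: 'c' x 3 (positions 1-3)
  Group 3: 'b' x 2 (positions 4-5)
Total groups: 3

3


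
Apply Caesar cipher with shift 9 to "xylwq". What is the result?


Caesar cipher: shift "xylwq" by 9
  'x' (pos 23) + 9 = pos 6 = 'g'
  'y' (pos 24) + 9 = pos 7 = 'h'
  'l' (pos 11) + 9 = pos 20 = 'u'
  'w' (pos 22) + 9 = pos 5 = 'f'
  'q' (pos 16) + 9 = pos 25 = 'z'
Result: ghufz

ghufz


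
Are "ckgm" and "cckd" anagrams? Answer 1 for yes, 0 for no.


Strings: "ckgm", "cckd"
Sorted first:  cgkm
Sorted second: ccdk
Differ at position 1: 'g' vs 'c' => not anagrams

0


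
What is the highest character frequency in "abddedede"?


Input: abddedede
Character counts:
  'a': 1
  'b': 1
  'd': 4
  'e': 3
Maximum frequency: 4

4


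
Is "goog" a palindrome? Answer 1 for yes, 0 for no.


Input: goog
Reversed: goog
  Compare pos 0 ('g') with pos 3 ('g'): match
  Compare pos 1 ('o') with pos 2 ('o'): match
Result: palindrome

1


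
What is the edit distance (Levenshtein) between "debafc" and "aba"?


Computing edit distance: "debafc" -> "aba"
DP table:
           a    b    a
      0    1    2    3
  d   1    1    2    3
  e   2    2    2    3
  b   3    3    2    3
  a   4    3    3    2
  f   5    4    4    3
  c   6    5    5    4
Edit distance = dp[6][3] = 4

4


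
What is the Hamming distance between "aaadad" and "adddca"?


Comparing "aaadad" and "adddca" position by position:
  Position 0: 'a' vs 'a' => same
  Position 1: 'a' vs 'd' => differ
  Position 2: 'a' vs 'd' => differ
  Position 3: 'd' vs 'd' => same
  Position 4: 'a' vs 'c' => differ
  Position 5: 'd' vs 'a' => differ
Total differences (Hamming distance): 4

4


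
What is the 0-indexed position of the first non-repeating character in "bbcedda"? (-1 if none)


Input: bbcedda
Character frequencies:
  'a': 1
  'b': 2
  'c': 1
  'd': 2
  'e': 1
Scanning left to right for freq == 1:
  Position 0 ('b'): freq=2, skip
  Position 1 ('b'): freq=2, skip
  Position 2 ('c'): unique! => answer = 2

2


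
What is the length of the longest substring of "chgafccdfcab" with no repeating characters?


Input: "chgafccdfcab"
Sliding window (track last position of each char):
  Position 0 ('c'): window [0,0] length 1 -- new best
  Position 1 ('h'): window [0,1] length 2 -- new best
  Position 2 ('g'): window [0,2] length 3 -- new best
  Position 3 ('a'): window [0,3] length 4 -- new best
  Position 4 ('f'): window [0,4] length 5 -- new best
  Position 5 ('c'): repeat (last at 0), move window start to 1
  Position 5 ('c'): window [1,5] length 5
  Position 6 ('c'): repeat (last at 5), move window start to 6
  Position 6 ('c'): window [6,6] length 1
  Position 7 ('d'): window [6,7] length 2
  Position 8 ('f'): window [6,8] length 3
  Position 9 ('c'): repeat (last at 6), move window start to 7
  Position 9 ('c'): window [7,9] length 3
  Position 10 ('a'): window [7,10] length 4
  Position 11 ('b'): window [7,11] length 5
Longest substring with no repeats: "chgaf" with length 5

5


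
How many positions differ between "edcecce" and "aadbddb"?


Comparing "edcecce" and "aadbddb" position by position:
  Position 0: 'e' vs 'a' => DIFFER
  Position 1: 'd' vs 'a' => DIFFER
  Position 2: 'c' vs 'd' => DIFFER
  Position 3: 'e' vs 'b' => DIFFER
  Position 4: 'c' vs 'd' => DIFFER
  Position 5: 'c' vs 'd' => DIFFER
  Position 6: 'e' vs 'b' => DIFFER
Positions that differ: 7

7


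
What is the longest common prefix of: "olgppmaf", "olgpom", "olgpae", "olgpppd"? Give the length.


Words: olgppmaf, olgpom, olgpae, olgpppd
  Position 0: all 'o' => match
  Position 1: all 'l' => match
  Position 2: all 'g' => match
  Position 3: all 'p' => match
  Position 4: ('p', 'o', 'a', 'p') => mismatch, stop
LCP = "olgp" (length 4)

4


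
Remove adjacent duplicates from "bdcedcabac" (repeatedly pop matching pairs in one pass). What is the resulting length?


Input: bdcedcabac
Stack-based adjacent duplicate removal:
  Read 'b': push. Stack: b
  Read 'd': push. Stack: bd
  Read 'c': push. Stack: bdc
  Read 'e': push. Stack: bdce
  Read 'd': push. Stack: bdced
  Read 'c': push. Stack: bdcedc
  Read 'a': push. Stack: bdcedca
  Read 'b': push. Stack: bdcedcab
  Read 'a': push. Stack: bdcedcaba
  Read 'c': push. Stack: bdcedcabac
Final stack: "bdcedcabac" (length 10)

10


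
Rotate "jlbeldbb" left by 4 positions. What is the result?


Input: "jlbeldbb", rotate left by 4
First 4 characters: "jlbe"
Remaining characters: "ldbb"
Concatenate remaining + first: "ldbb" + "jlbe" = "ldbbjlbe"

ldbbjlbe


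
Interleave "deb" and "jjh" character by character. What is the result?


Interleaving "deb" and "jjh":
  Position 0: 'd' from first, 'j' from second => "dj"
  Position 1: 'e' from first, 'j' from second => "ej"
  Position 2: 'b' from first, 'h' from second => "bh"
Result: djejbh

djejbh


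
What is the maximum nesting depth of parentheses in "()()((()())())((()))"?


Input: "()()((()())())((()))"
Tracking depth:
  Position 0 '(': depth becomes 1
  Position 1 ')': depth becomes 0
  Position 2 '(': depth becomes 1
  Position 3 ')': depth becomes 0
  Position 4 '(': depth becomes 1
  Position 5 '(': depth becomes 2
  Position 6 '(': depth becomes 3
  Position 7 ')': depth becomes 2
  Position 8 '(': depth becomes 3
  Position 9 ')': depth becomes 2
  Position 10 ')': depth becomes 1
  Position 11 '(': depth becomes 2
  Position 12 ')': depth becomes 1
  Position 13 ')': depth becomes 0
  Position 14 '(': depth becomes 1
  Position 15 '(': depth becomes 2
  Position 16 '(': depth becomes 3
  Position 17 ')': depth becomes 2
  Position 18 ')': depth becomes 1
  Position 19 ')': depth becomes 0
Maximum depth reached: 3

3


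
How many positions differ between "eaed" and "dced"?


Comparing "eaed" and "dced" position by position:
  Position 0: 'e' vs 'd' => DIFFER
  Position 1: 'a' vs 'c' => DIFFER
  Position 2: 'e' vs 'e' => same
  Position 3: 'd' vs 'd' => same
Positions that differ: 2

2


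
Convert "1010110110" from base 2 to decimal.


Input: "1010110110" in base 2
Positional expansion:
  Digit '1' (value 1) x 2^9 = 512
  Digit '0' (value 0) x 2^8 = 0
  Digit '1' (value 1) x 2^7 = 128
  Digit '0' (value 0) x 2^6 = 0
  Digit '1' (value 1) x 2^5 = 32
  Digit '1' (value 1) x 2^4 = 16
  Digit '0' (value 0) x 2^3 = 0
  Digit '1' (value 1) x 2^2 = 4
  Digit '1' (value 1) x 2^1 = 2
  Digit '0' (value 0) x 2^0 = 0
Sum = 694

694


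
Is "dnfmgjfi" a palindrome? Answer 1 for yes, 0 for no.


Input: dnfmgjfi
Reversed: ifjgmfnd
  Compare pos 0 ('d') with pos 7 ('i'): MISMATCH
  Compare pos 1 ('n') with pos 6 ('f'): MISMATCH
  Compare pos 2 ('f') with pos 5 ('j'): MISMATCH
  Compare pos 3 ('m') with pos 4 ('g'): MISMATCH
Result: not a palindrome

0


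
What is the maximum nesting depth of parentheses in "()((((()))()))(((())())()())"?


Input: "()((((()))()))(((())())()())"
Tracking depth:
  Position 0 '(': depth becomes 1
  Position 1 ')': depth becomes 0
  Position 2 '(': depth becomes 1
  Position 3 '(': depth becomes 2
  Position 4 '(': depth becomes 3
  Position 5 '(': depth becomes 4
  Position 6 '(': depth becomes 5
  Position 7 ')': depth becomes 4
  Position 8 ')': depth becomes 3
  Position 9 ')': depth becomes 2
  Position 10 '(': depth becomes 3
  Position 11 ')': depth becomes 2
  Position 12 ')': depth becomes 1
  Position 13 ')': depth becomes 0
  Position 14 '(': depth becomes 1
  Position 15 '(': depth becomes 2
  Position 16 '(': depth becomes 3
  Position 17 '(': depth becomes 4
  Position 18 ')': depth becomes 3
  Position 19 ')': depth becomes 2
  Position 20 '(': depth becomes 3
  Position 21 ')': depth becomes 2
  Position 22 ')': depth becomes 1
  Position 23 '(': depth becomes 2
  Position 24 ')': depth becomes 1
  Position 25 '(': depth becomes 2
  Position 26 ')': depth becomes 1
  Position 27 ')': depth becomes 0
Maximum depth reached: 5

5


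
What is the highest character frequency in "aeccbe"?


Input: aeccbe
Character counts:
  'a': 1
  'b': 1
  'c': 2
  'e': 2
Maximum frequency: 2

2


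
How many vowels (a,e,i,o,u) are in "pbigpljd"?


Input: pbigpljd
Checking each character:
  'p' at position 0: consonant
  'b' at position 1: consonant
  'i' at position 2: vowel (running total: 1)
  'g' at position 3: consonant
  'p' at position 4: consonant
  'l' at position 5: consonant
  'j' at position 6: consonant
  'd' at position 7: consonant
Total vowels: 1

1


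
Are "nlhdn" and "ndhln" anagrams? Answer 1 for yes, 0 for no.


Strings: "nlhdn", "ndhln"
Sorted first:  dhlnn
Sorted second: dhlnn
Sorted forms match => anagrams

1


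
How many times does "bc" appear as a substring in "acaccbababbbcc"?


Searching for "bc" in "acaccbababbbcc"
Scanning each position:
  Position 0: "ac" => no
  Position 1: "ca" => no
  Position 2: "ac" => no
  Position 3: "cc" => no
  Position 4: "cb" => no
  Position 5: "ba" => no
  Position 6: "ab" => no
  Position 7: "ba" => no
  Position 8: "ab" => no
  Position 9: "bb" => no
  Position 10: "bb" => no
  Position 11: "bc" => MATCH
  Position 12: "cc" => no
Total occurrences: 1

1


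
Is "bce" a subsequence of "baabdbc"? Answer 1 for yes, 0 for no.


Check if "bce" is a subsequence of "baabdbc"
Greedy scan:
  Position 0 ('b'): matches sub[0] = 'b'
  Position 1 ('a'): no match needed
  Position 2 ('a'): no match needed
  Position 3 ('b'): no match needed
  Position 4 ('d'): no match needed
  Position 5 ('b'): no match needed
  Position 6 ('c'): matches sub[1] = 'c'
Only matched 2/3 characters => not a subsequence

0


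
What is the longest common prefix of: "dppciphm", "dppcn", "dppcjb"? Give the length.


Words: dppciphm, dppcn, dppcjb
  Position 0: all 'd' => match
  Position 1: all 'p' => match
  Position 2: all 'p' => match
  Position 3: all 'c' => match
  Position 4: ('i', 'n', 'j') => mismatch, stop
LCP = "dppc" (length 4)

4


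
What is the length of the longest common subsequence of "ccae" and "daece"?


LCS of "ccae" and "daece"
DP table:
           d    a    e    c    e
      0    0    0    0    0    0
  c   0    0    0    0    1    1
  c   0    0    0    0    1    1
  a   0    0    1    1    1    1
  e   0    0    1    2    2    2
LCS length = dp[4][5] = 2

2


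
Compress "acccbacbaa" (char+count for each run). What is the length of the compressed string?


Input: acccbacbaa
Runs:
  'a' x 1 => "a1"
  'c' x 3 => "c3"
  'b' x 1 => "b1"
  'a' x 1 => "a1"
  'c' x 1 => "c1"
  'b' x 1 => "b1"
  'a' x 2 => "a2"
Compressed: "a1c3b1a1c1b1a2"
Compressed length: 14

14


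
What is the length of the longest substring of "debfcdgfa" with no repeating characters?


Input: "debfcdgfa"
Sliding window (track last position of each char):
  Position 0 ('d'): window [0,0] length 1 -- new best
  Position 1 ('e'): window [0,1] length 2 -- new best
  Position 2 ('b'): window [0,2] length 3 -- new best
  Position 3 ('f'): window [0,3] length 4 -- new best
  Position 4 ('c'): window [0,4] length 5 -- new best
  Position 5 ('d'): repeat (last at 0), move window start to 1
  Position 5 ('d'): window [1,5] length 5
  Position 6 ('g'): window [1,6] length 6 -- new best
  Position 7 ('f'): repeat (last at 3), move window start to 4
  Position 7 ('f'): window [4,7] length 4
  Position 8 ('a'): window [4,8] length 5
Longest substring with no repeats: "ebfcdg" with length 6

6


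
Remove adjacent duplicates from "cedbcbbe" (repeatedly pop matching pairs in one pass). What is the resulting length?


Input: cedbcbbe
Stack-based adjacent duplicate removal:
  Read 'c': push. Stack: c
  Read 'e': push. Stack: ce
  Read 'd': push. Stack: ced
  Read 'b': push. Stack: cedb
  Read 'c': push. Stack: cedbc
  Read 'b': push. Stack: cedbcb
  Read 'b': matches stack top 'b' => pop. Stack: cedbc
  Read 'e': push. Stack: cedbce
Final stack: "cedbce" (length 6)

6


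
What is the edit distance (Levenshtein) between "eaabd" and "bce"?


Computing edit distance: "eaabd" -> "bce"
DP table:
           b    c    e
      0    1    2    3
  e   1    1    2    2
  a   2    2    2    3
  a   3    3    3    3
  b   4    3    4    4
  d   5    4    4    5
Edit distance = dp[5][3] = 5

5


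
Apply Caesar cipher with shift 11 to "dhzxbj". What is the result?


Caesar cipher: shift "dhzxbj" by 11
  'd' (pos 3) + 11 = pos 14 = 'o'
  'h' (pos 7) + 11 = pos 18 = 's'
  'z' (pos 25) + 11 = pos 10 = 'k'
  'x' (pos 23) + 11 = pos 8 = 'i'
  'b' (pos 1) + 11 = pos 12 = 'm'
  'j' (pos 9) + 11 = pos 20 = 'u'
Result: oskimu

oskimu


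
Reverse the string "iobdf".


Input: iobdf
Reading characters right to left:
  Position 4: 'f'
  Position 3: 'd'
  Position 2: 'b'
  Position 1: 'o'
  Position 0: 'i'
Reversed: fdboi

fdboi


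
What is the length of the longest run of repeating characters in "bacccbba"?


Input: "bacccbba"
Scanning for longest run:
  Position 1 ('a'): new char, reset run to 1
  Position 2 ('c'): new char, reset run to 1
  Position 3 ('c'): continues run of 'c', length=2
  Position 4 ('c'): continues run of 'c', length=3
  Position 5 ('b'): new char, reset run to 1
  Position 6 ('b'): continues run of 'b', length=2
  Position 7 ('a'): new char, reset run to 1
Longest run: 'c' with length 3

3


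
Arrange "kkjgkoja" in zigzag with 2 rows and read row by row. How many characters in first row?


Zigzag "kkjgkoja" into 2 rows:
Placing characters:
  'k' => row 0
  'k' => row 1
  'j' => row 0
  'g' => row 1
  'k' => row 0
  'o' => row 1
  'j' => row 0
  'a' => row 1
Rows:
  Row 0: "kjkj"
  Row 1: "kgoa"
First row length: 4

4


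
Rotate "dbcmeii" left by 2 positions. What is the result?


Input: "dbcmeii", rotate left by 2
First 2 characters: "db"
Remaining characters: "cmeii"
Concatenate remaining + first: "cmeii" + "db" = "cmeiidb"

cmeiidb


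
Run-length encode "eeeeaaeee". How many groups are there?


Input: eeeeaaeee
Scanning for consecutive runs:
  Group 1: 'e' x 4 (positions 0-3)
  Group 2: 'a' x 2 (positions 4-5)
  Group 3: 'e' x 3 (positions 6-8)
Total groups: 3

3


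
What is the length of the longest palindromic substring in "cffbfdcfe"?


Input: "cffbfdcfe"
Checking substrings for palindromes:
  [2:5] "fbf" (len 3) => palindrome
  [1:3] "ff" (len 2) => palindrome
Longest palindromic substring: "fbf" with length 3

3


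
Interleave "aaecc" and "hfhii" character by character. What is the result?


Interleaving "aaecc" and "hfhii":
  Position 0: 'a' from first, 'h' from second => "ah"
  Position 1: 'a' from first, 'f' from second => "af"
  Position 2: 'e' from first, 'h' from second => "eh"
  Position 3: 'c' from first, 'i' from second => "ci"
  Position 4: 'c' from first, 'i' from second => "ci"
Result: ahafehcici

ahafehcici


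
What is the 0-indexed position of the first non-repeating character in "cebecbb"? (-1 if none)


Input: cebecbb
Character frequencies:
  'b': 3
  'c': 2
  'e': 2
Scanning left to right for freq == 1:
  Position 0 ('c'): freq=2, skip
  Position 1 ('e'): freq=2, skip
  Position 2 ('b'): freq=3, skip
  Position 3 ('e'): freq=2, skip
  Position 4 ('c'): freq=2, skip
  Position 5 ('b'): freq=3, skip
  Position 6 ('b'): freq=3, skip
  No unique character found => answer = -1

-1


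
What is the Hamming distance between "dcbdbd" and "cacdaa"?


Comparing "dcbdbd" and "cacdaa" position by position:
  Position 0: 'd' vs 'c' => differ
  Position 1: 'c' vs 'a' => differ
  Position 2: 'b' vs 'c' => differ
  Position 3: 'd' vs 'd' => same
  Position 4: 'b' vs 'a' => differ
  Position 5: 'd' vs 'a' => differ
Total differences (Hamming distance): 5

5


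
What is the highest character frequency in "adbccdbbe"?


Input: adbccdbbe
Character counts:
  'a': 1
  'b': 3
  'c': 2
  'd': 2
  'e': 1
Maximum frequency: 3

3


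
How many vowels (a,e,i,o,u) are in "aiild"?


Input: aiild
Checking each character:
  'a' at position 0: vowel (running total: 1)
  'i' at position 1: vowel (running total: 2)
  'i' at position 2: vowel (running total: 3)
  'l' at position 3: consonant
  'd' at position 4: consonant
Total vowels: 3

3


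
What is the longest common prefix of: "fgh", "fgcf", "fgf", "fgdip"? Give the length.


Words: fgh, fgcf, fgf, fgdip
  Position 0: all 'f' => match
  Position 1: all 'g' => match
  Position 2: ('h', 'c', 'f', 'd') => mismatch, stop
LCP = "fg" (length 2)

2


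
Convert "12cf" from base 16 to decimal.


Input: "12cf" in base 16
Positional expansion:
  Digit '1' (value 1) x 16^3 = 4096
  Digit '2' (value 2) x 16^2 = 512
  Digit 'c' (value 12) x 16^1 = 192
  Digit 'f' (value 15) x 16^0 = 15
Sum = 4815

4815


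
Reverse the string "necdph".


Input: necdph
Reading characters right to left:
  Position 5: 'h'
  Position 4: 'p'
  Position 3: 'd'
  Position 2: 'c'
  Position 1: 'e'
  Position 0: 'n'
Reversed: hpdcen

hpdcen


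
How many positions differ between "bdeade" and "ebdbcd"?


Comparing "bdeade" and "ebdbcd" position by position:
  Position 0: 'b' vs 'e' => DIFFER
  Position 1: 'd' vs 'b' => DIFFER
  Position 2: 'e' vs 'd' => DIFFER
  Position 3: 'a' vs 'b' => DIFFER
  Position 4: 'd' vs 'c' => DIFFER
  Position 5: 'e' vs 'd' => DIFFER
Positions that differ: 6

6


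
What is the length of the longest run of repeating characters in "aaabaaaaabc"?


Input: "aaabaaaaabc"
Scanning for longest run:
  Position 1 ('a'): continues run of 'a', length=2
  Position 2 ('a'): continues run of 'a', length=3
  Position 3 ('b'): new char, reset run to 1
  Position 4 ('a'): new char, reset run to 1
  Position 5 ('a'): continues run of 'a', length=2
  Position 6 ('a'): continues run of 'a', length=3
  Position 7 ('a'): continues run of 'a', length=4
  Position 8 ('a'): continues run of 'a', length=5
  Position 9 ('b'): new char, reset run to 1
  Position 10 ('c'): new char, reset run to 1
Longest run: 'a' with length 5

5


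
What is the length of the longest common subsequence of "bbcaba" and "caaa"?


LCS of "bbcaba" and "caaa"
DP table:
           c    a    a    a
      0    0    0    0    0
  b   0    0    0    0    0
  b   0    0    0    0    0
  c   0    1    1    1    1
  a   0    1    2    2    2
  b   0    1    2    2    2
  a   0    1    2    3    3
LCS length = dp[6][4] = 3

3


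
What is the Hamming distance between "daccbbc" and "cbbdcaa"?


Comparing "daccbbc" and "cbbdcaa" position by position:
  Position 0: 'd' vs 'c' => differ
  Position 1: 'a' vs 'b' => differ
  Position 2: 'c' vs 'b' => differ
  Position 3: 'c' vs 'd' => differ
  Position 4: 'b' vs 'c' => differ
  Position 5: 'b' vs 'a' => differ
  Position 6: 'c' vs 'a' => differ
Total differences (Hamming distance): 7

7


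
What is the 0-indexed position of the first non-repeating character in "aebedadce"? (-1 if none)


Input: aebedadce
Character frequencies:
  'a': 2
  'b': 1
  'c': 1
  'd': 2
  'e': 3
Scanning left to right for freq == 1:
  Position 0 ('a'): freq=2, skip
  Position 1 ('e'): freq=3, skip
  Position 2 ('b'): unique! => answer = 2

2


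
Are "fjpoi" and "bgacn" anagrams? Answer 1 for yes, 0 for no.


Strings: "fjpoi", "bgacn"
Sorted first:  fijop
Sorted second: abcgn
Differ at position 0: 'f' vs 'a' => not anagrams

0


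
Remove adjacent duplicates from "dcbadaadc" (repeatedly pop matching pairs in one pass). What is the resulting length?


Input: dcbadaadc
Stack-based adjacent duplicate removal:
  Read 'd': push. Stack: d
  Read 'c': push. Stack: dc
  Read 'b': push. Stack: dcb
  Read 'a': push. Stack: dcba
  Read 'd': push. Stack: dcbad
  Read 'a': push. Stack: dcbada
  Read 'a': matches stack top 'a' => pop. Stack: dcbad
  Read 'd': matches stack top 'd' => pop. Stack: dcba
  Read 'c': push. Stack: dcbac
Final stack: "dcbac" (length 5)

5


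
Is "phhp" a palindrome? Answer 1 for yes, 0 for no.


Input: phhp
Reversed: phhp
  Compare pos 0 ('p') with pos 3 ('p'): match
  Compare pos 1 ('h') with pos 2 ('h'): match
Result: palindrome

1


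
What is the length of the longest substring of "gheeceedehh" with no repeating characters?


Input: "gheeceedehh"
Sliding window (track last position of each char):
  Position 0 ('g'): window [0,0] length 1 -- new best
  Position 1 ('h'): window [0,1] length 2 -- new best
  Position 2 ('e'): window [0,2] length 3 -- new best
  Position 3 ('e'): repeat (last at 2), move window start to 3
  Position 3 ('e'): window [3,3] length 1
  Position 4 ('c'): window [3,4] length 2
  Position 5 ('e'): repeat (last at 3), move window start to 4
  Position 5 ('e'): window [4,5] length 2
  Position 6 ('e'): repeat (last at 5), move window start to 6
  Position 6 ('e'): window [6,6] length 1
  Position 7 ('d'): window [6,7] length 2
  Position 8 ('e'): repeat (last at 6), move window start to 7
  Position 8 ('e'): window [7,8] length 2
  Position 9 ('h'): window [7,9] length 3
  Position 10 ('h'): repeat (last at 9), move window start to 10
  Position 10 ('h'): window [10,10] length 1
Longest substring with no repeats: "ghe" with length 3

3


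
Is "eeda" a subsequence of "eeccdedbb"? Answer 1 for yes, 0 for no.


Check if "eeda" is a subsequence of "eeccdedbb"
Greedy scan:
  Position 0 ('e'): matches sub[0] = 'e'
  Position 1 ('e'): matches sub[1] = 'e'
  Position 2 ('c'): no match needed
  Position 3 ('c'): no match needed
  Position 4 ('d'): matches sub[2] = 'd'
  Position 5 ('e'): no match needed
  Position 6 ('d'): no match needed
  Position 7 ('b'): no match needed
  Position 8 ('b'): no match needed
Only matched 3/4 characters => not a subsequence

0


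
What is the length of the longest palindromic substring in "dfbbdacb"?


Input: "dfbbdacb"
Checking substrings for palindromes:
  [2:4] "bb" (len 2) => palindrome
Longest palindromic substring: "bb" with length 2

2


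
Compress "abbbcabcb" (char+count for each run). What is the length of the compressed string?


Input: abbbcabcb
Runs:
  'a' x 1 => "a1"
  'b' x 3 => "b3"
  'c' x 1 => "c1"
  'a' x 1 => "a1"
  'b' x 1 => "b1"
  'c' x 1 => "c1"
  'b' x 1 => "b1"
Compressed: "a1b3c1a1b1c1b1"
Compressed length: 14

14


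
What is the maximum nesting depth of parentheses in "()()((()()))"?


Input: "()()((()()))"
Tracking depth:
  Position 0 '(': depth becomes 1
  Position 1 ')': depth becomes 0
  Position 2 '(': depth becomes 1
  Position 3 ')': depth becomes 0
  Position 4 '(': depth becomes 1
  Position 5 '(': depth becomes 2
  Position 6 '(': depth becomes 3
  Position 7 ')': depth becomes 2
  Position 8 '(': depth becomes 3
  Position 9 ')': depth becomes 2
  Position 10 ')': depth becomes 1
  Position 11 ')': depth becomes 0
Maximum depth reached: 3

3


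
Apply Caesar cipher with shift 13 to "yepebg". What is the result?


Caesar cipher: shift "yepebg" by 13
  'y' (pos 24) + 13 = pos 11 = 'l'
  'e' (pos 4) + 13 = pos 17 = 'r'
  'p' (pos 15) + 13 = pos 2 = 'c'
  'e' (pos 4) + 13 = pos 17 = 'r'
  'b' (pos 1) + 13 = pos 14 = 'o'
  'g' (pos 6) + 13 = pos 19 = 't'
Result: lrcrot

lrcrot


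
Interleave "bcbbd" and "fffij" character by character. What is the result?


Interleaving "bcbbd" and "fffij":
  Position 0: 'b' from first, 'f' from second => "bf"
  Position 1: 'c' from first, 'f' from second => "cf"
  Position 2: 'b' from first, 'f' from second => "bf"
  Position 3: 'b' from first, 'i' from second => "bi"
  Position 4: 'd' from first, 'j' from second => "dj"
Result: bfcfbfbidj

bfcfbfbidj


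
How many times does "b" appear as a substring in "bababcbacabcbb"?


Searching for "b" in "bababcbacabcbb"
Scanning each position:
  Position 0: "b" => MATCH
  Position 1: "a" => no
  Position 2: "b" => MATCH
  Position 3: "a" => no
  Position 4: "b" => MATCH
  Position 5: "c" => no
  Position 6: "b" => MATCH
  Position 7: "a" => no
  Position 8: "c" => no
  Position 9: "a" => no
  Position 10: "b" => MATCH
  Position 11: "c" => no
  Position 12: "b" => MATCH
  Position 13: "b" => MATCH
Total occurrences: 7

7


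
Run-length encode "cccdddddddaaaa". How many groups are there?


Input: cccdddddddaaaa
Scanning for consecutive runs:
  Group 1: 'c' x 3 (positions 0-2)
  Group 2: 'd' x 7 (positions 3-9)
  Group 3: 'a' x 4 (positions 10-13)
Total groups: 3

3


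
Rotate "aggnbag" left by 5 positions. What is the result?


Input: "aggnbag", rotate left by 5
First 5 characters: "aggnb"
Remaining characters: "ag"
Concatenate remaining + first: "ag" + "aggnb" = "agaggnb"

agaggnb


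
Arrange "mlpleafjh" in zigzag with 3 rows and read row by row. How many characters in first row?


Zigzag "mlpleafjh" into 3 rows:
Placing characters:
  'm' => row 0
  'l' => row 1
  'p' => row 2
  'l' => row 1
  'e' => row 0
  'a' => row 1
  'f' => row 2
  'j' => row 1
  'h' => row 0
Rows:
  Row 0: "meh"
  Row 1: "llaj"
  Row 2: "pf"
First row length: 3

3


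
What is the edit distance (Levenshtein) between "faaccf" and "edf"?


Computing edit distance: "faaccf" -> "edf"
DP table:
           e    d    f
      0    1    2    3
  f   1    1    2    2
  a   2    2    2    3
  a   3    3    3    3
  c   4    4    4    4
  c   5    5    5    5
  f   6    6    6    5
Edit distance = dp[6][3] = 5

5


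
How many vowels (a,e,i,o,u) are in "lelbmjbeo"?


Input: lelbmjbeo
Checking each character:
  'l' at position 0: consonant
  'e' at position 1: vowel (running total: 1)
  'l' at position 2: consonant
  'b' at position 3: consonant
  'm' at position 4: consonant
  'j' at position 5: consonant
  'b' at position 6: consonant
  'e' at position 7: vowel (running total: 2)
  'o' at position 8: vowel (running total: 3)
Total vowels: 3

3


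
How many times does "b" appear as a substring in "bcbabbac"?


Searching for "b" in "bcbabbac"
Scanning each position:
  Position 0: "b" => MATCH
  Position 1: "c" => no
  Position 2: "b" => MATCH
  Position 3: "a" => no
  Position 4: "b" => MATCH
  Position 5: "b" => MATCH
  Position 6: "a" => no
  Position 7: "c" => no
Total occurrences: 4

4


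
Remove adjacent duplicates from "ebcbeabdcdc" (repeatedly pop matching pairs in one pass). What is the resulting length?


Input: ebcbeabdcdc
Stack-based adjacent duplicate removal:
  Read 'e': push. Stack: e
  Read 'b': push. Stack: eb
  Read 'c': push. Stack: ebc
  Read 'b': push. Stack: ebcb
  Read 'e': push. Stack: ebcbe
  Read 'a': push. Stack: ebcbea
  Read 'b': push. Stack: ebcbeab
  Read 'd': push. Stack: ebcbeabd
  Read 'c': push. Stack: ebcbeabdc
  Read 'd': push. Stack: ebcbeabdcd
  Read 'c': push. Stack: ebcbeabdcdc
Final stack: "ebcbeabdcdc" (length 11)

11


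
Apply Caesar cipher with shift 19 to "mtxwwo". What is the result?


Caesar cipher: shift "mtxwwo" by 19
  'm' (pos 12) + 19 = pos 5 = 'f'
  't' (pos 19) + 19 = pos 12 = 'm'
  'x' (pos 23) + 19 = pos 16 = 'q'
  'w' (pos 22) + 19 = pos 15 = 'p'
  'w' (pos 22) + 19 = pos 15 = 'p'
  'o' (pos 14) + 19 = pos 7 = 'h'
Result: fmqpph

fmqpph


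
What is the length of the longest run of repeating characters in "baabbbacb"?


Input: "baabbbacb"
Scanning for longest run:
  Position 1 ('a'): new char, reset run to 1
  Position 2 ('a'): continues run of 'a', length=2
  Position 3 ('b'): new char, reset run to 1
  Position 4 ('b'): continues run of 'b', length=2
  Position 5 ('b'): continues run of 'b', length=3
  Position 6 ('a'): new char, reset run to 1
  Position 7 ('c'): new char, reset run to 1
  Position 8 ('b'): new char, reset run to 1
Longest run: 'b' with length 3

3


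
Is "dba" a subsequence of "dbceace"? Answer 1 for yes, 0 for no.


Check if "dba" is a subsequence of "dbceace"
Greedy scan:
  Position 0 ('d'): matches sub[0] = 'd'
  Position 1 ('b'): matches sub[1] = 'b'
  Position 2 ('c'): no match needed
  Position 3 ('e'): no match needed
  Position 4 ('a'): matches sub[2] = 'a'
  Position 5 ('c'): no match needed
  Position 6 ('e'): no match needed
All 3 characters matched => is a subsequence

1


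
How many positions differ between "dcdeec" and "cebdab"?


Comparing "dcdeec" and "cebdab" position by position:
  Position 0: 'd' vs 'c' => DIFFER
  Position 1: 'c' vs 'e' => DIFFER
  Position 2: 'd' vs 'b' => DIFFER
  Position 3: 'e' vs 'd' => DIFFER
  Position 4: 'e' vs 'a' => DIFFER
  Position 5: 'c' vs 'b' => DIFFER
Positions that differ: 6

6


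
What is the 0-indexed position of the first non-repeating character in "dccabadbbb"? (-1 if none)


Input: dccabadbbb
Character frequencies:
  'a': 2
  'b': 4
  'c': 2
  'd': 2
Scanning left to right for freq == 1:
  Position 0 ('d'): freq=2, skip
  Position 1 ('c'): freq=2, skip
  Position 2 ('c'): freq=2, skip
  Position 3 ('a'): freq=2, skip
  Position 4 ('b'): freq=4, skip
  Position 5 ('a'): freq=2, skip
  Position 6 ('d'): freq=2, skip
  Position 7 ('b'): freq=4, skip
  Position 8 ('b'): freq=4, skip
  Position 9 ('b'): freq=4, skip
  No unique character found => answer = -1

-1


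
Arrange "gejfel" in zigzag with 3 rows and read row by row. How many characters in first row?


Zigzag "gejfel" into 3 rows:
Placing characters:
  'g' => row 0
  'e' => row 1
  'j' => row 2
  'f' => row 1
  'e' => row 0
  'l' => row 1
Rows:
  Row 0: "ge"
  Row 1: "efl"
  Row 2: "j"
First row length: 2

2


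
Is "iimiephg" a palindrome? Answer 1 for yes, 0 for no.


Input: iimiephg
Reversed: ghpeimii
  Compare pos 0 ('i') with pos 7 ('g'): MISMATCH
  Compare pos 1 ('i') with pos 6 ('h'): MISMATCH
  Compare pos 2 ('m') with pos 5 ('p'): MISMATCH
  Compare pos 3 ('i') with pos 4 ('e'): MISMATCH
Result: not a palindrome

0


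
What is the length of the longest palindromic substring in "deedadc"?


Input: "deedadc"
Checking substrings for palindromes:
  [0:4] "deed" (len 4) => palindrome
  [3:6] "dad" (len 3) => palindrome
  [1:3] "ee" (len 2) => palindrome
Longest palindromic substring: "deed" with length 4

4


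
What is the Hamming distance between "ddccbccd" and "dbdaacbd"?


Comparing "ddccbccd" and "dbdaacbd" position by position:
  Position 0: 'd' vs 'd' => same
  Position 1: 'd' vs 'b' => differ
  Position 2: 'c' vs 'd' => differ
  Position 3: 'c' vs 'a' => differ
  Position 4: 'b' vs 'a' => differ
  Position 5: 'c' vs 'c' => same
  Position 6: 'c' vs 'b' => differ
  Position 7: 'd' vs 'd' => same
Total differences (Hamming distance): 5

5


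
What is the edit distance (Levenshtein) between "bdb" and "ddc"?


Computing edit distance: "bdb" -> "ddc"
DP table:
           d    d    c
      0    1    2    3
  b   1    1    2    3
  d   2    1    1    2
  b   3    2    2    2
Edit distance = dp[3][3] = 2

2


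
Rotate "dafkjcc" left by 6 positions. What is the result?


Input: "dafkjcc", rotate left by 6
First 6 characters: "dafkjc"
Remaining characters: "c"
Concatenate remaining + first: "c" + "dafkjc" = "cdafkjc"

cdafkjc
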